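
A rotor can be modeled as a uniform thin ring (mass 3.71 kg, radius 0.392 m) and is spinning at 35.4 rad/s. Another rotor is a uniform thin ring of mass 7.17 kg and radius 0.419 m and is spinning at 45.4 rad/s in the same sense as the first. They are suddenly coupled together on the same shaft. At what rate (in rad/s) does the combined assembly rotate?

|ω_f| ≈ 42.3 rad/s

The coupling torques are internal; angular momentum about the shared axis is conserved.
Moments of inertia: I_A = (3.71)(0.392)² = 0.5701 kg·m²; I_B = (7.17)(0.419)² = 1.259 kg·m².
Taking A's sense as positive: L = (0.5701)(35.4) + (1.259)(45.4) = 77.33 kg·m²·rad/s.
Combined I = 0.5701 + 1.259 = 1.829 kg·m².
ω_f = L / I = 77.33 / 1.829 = 42.28 rad/s.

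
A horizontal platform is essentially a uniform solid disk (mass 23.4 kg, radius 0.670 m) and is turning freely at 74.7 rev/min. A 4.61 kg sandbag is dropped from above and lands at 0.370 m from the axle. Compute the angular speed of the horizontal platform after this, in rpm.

The added mass arrives with no angular momentum about the axle, and any external torque about the axle is negligible, so the system's angular momentum is conserved.
I_p = ½(23.4)(0.670)² = 5.252 kg·m².
Added inertia Σmr² = (4.61)(0.370)² = 0.6311 kg·m²; I_f = 5.252 + 0.6311 = 5.883 kg·m².
ω_f = I_p ω_i / I_f = (5.252)(74.7) / 5.883 = 66.69 rpm.

ω_f ≈ 66.7 rpm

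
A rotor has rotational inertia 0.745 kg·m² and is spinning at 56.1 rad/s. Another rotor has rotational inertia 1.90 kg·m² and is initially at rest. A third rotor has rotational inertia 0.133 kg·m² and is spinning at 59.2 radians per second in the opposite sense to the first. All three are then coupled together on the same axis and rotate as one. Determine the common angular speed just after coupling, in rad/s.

|ω_f| ≈ 12.2 rad/s

No external torque acts about the common axis, so total angular momentum is conserved.
Taking A's sense as positive: L = (0.7450)(56.1) − (0.1330)(59.2) = 33.92 kg·m²·rad/s.
Combined I = 0.7450 + 1.900 + 0.1330 = 2.778 kg·m².
ω_f = L / I = 33.92 / 2.778 = 12.21 rad/s.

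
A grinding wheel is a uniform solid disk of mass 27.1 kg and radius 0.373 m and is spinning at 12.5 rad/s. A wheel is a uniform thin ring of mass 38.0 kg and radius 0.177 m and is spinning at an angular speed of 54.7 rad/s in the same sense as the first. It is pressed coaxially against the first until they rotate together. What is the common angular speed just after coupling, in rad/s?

|ω_f| ≈ 28.8 rad/s

The coupling torques are internal; angular momentum about the shared axis is conserved.
Moments of inertia: I_A = ½(27.1)(0.373)² = 1.885 kg·m²; I_B = (38.0)(0.177)² = 1.191 kg·m².
Taking A's sense as positive: L = (1.885)(12.5) + (1.191)(54.7) = 88.69 kg·m²·rad/s.
Combined I = 1.885 + 1.191 = 3.076 kg·m².
ω_f = L / I = 88.69 / 3.076 = 28.83 rad/s.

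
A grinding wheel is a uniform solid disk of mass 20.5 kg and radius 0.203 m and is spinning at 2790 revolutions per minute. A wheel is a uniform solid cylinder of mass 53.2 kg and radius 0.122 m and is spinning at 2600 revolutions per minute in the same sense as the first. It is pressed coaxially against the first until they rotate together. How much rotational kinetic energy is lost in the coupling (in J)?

No external torque acts about the common axis, so total angular momentum is conserved.
Moments of inertia: I_A = ½(20.5)(0.203)² = 0.4224 kg·m²; I_B = ½(53.2)(0.122)² = 0.3959 kg·m².
Taking A's sense as positive: L = (0.4224)(2790) + (0.3959)(2600) = 2208 kg·m²·rpm.
Combined I = 0.4224 + 0.3959 = 0.8183 kg·m².
ω_f = L / I = 2208 / 0.8183 = 2698 rpm.
KE_i = ½ΣIω² = 32700 J; KE_f = ½(0.8183)(282.5)² = 32660 J.

ΔKE lost ≈ 40.5 J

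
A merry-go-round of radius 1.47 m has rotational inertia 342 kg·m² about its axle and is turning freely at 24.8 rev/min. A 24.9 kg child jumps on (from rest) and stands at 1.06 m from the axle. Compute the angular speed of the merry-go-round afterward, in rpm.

The added mass arrives with no angular momentum about the axle, and any external torque about the axle is negligible, so the system's angular momentum is conserved.
Added inertia Σmr² = (24.9)(1.06)² = 27.98 kg·m²; I_f = 342.0 + 27.98 = 370.0 kg·m².
ω_f = I_p ω_i / I_f = (342.0)(24.8) / 370.0 = 22.92 rpm.

ω_f ≈ 22.9 rpm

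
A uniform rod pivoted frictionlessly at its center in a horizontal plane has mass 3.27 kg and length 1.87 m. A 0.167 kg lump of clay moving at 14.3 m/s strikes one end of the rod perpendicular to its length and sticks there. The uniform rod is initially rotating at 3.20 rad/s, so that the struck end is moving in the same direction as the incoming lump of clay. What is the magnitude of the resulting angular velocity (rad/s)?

|ω_f| ≈ 4.81 rad/s

The axle reaction passes through the pivot and exerts no torque about it; angular momentum about the pivot is conserved through the impact.
I_p = (1/12)(3.27)(1.87)² = 0.9529 kg·m². Taking the sense of the lump of clay's angular momentum as positive, L_{lump} = m v R = (0.167)(14.3)(1.87/2) = 2.233 kg·m²/s.
L_i = +I_p ω_p + m v R = +(0.9529)(3.20) + 2.233 = 5.282 kg·m²/s.
After sticking, I_f = I_p + m R² = 0.9529 + (0.167)(1.87/2)² = 1.099 kg·m².
ω_f = L_i / I_f = 5.282 / 1.099 = 4.807 rad/s.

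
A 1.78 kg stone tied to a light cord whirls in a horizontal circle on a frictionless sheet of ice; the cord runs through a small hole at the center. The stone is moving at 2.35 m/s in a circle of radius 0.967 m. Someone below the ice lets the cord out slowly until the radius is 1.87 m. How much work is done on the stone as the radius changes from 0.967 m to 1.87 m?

Central (radial) force ⇒ zero torque about the center ⇒ m v r is constant.
v₂ = v₁ r₁ / r₂ = (2.35)(0.967) / (1.87) = 1.215 m/s.
W = ΔKE = ½m(v₂² − v₁²) = -3.601 J.

W ≈ -3.60 J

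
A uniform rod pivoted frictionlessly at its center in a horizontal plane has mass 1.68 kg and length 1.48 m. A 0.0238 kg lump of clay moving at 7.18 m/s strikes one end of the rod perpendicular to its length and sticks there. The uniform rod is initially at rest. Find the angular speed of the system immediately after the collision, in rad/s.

|ω_f| ≈ 0.396 rad/s

The axle reaction passes through the pivot and exerts no torque about it; angular momentum about the pivot is conserved through the impact.
I_p = (1/12)(1.68)(1.48)² = 0.3067 kg·m². Taking the sense of the lump of clay's angular momentum as positive, L_{lump} = m v R = (0.0238)(7.18)(1.48/2) = 0.1265 kg·m²/s.
L_i = 0 + 0.1265 = 0.1265 kg·m²/s.
After sticking, I_f = I_p + m R² = 0.3067 + (0.0238)(1.48/2)² = 0.3197 kg·m².
ω_f = L_i / I_f = 0.1265 / 0.3197 = 0.3956 rad/s.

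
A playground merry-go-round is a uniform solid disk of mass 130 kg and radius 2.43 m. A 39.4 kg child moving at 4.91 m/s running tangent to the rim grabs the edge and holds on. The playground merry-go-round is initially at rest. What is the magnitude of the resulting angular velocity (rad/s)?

|ω_f| ≈ 0.763 rad/s

The axle reaction passes through the axle and exerts no torque about it; angular momentum about the axle is conserved through the impact.
I_p = ½(130)(2.43)² = 383.8 kg·m². Taking the sense of the child's angular momentum as positive, L_{child} = m v R = (39.4)(4.91)(2.43) = 470.1 kg·m²/s.
L_i = 0 + 470.1 = 470.1 kg·m²/s.
After sticking, I_f = I_p + m R² = 383.8 + (39.4)(2.43)² = 616.5 kg·m².
ω_f = L_i / I_f = 470.1 / 616.5 = 0.7626 rad/s.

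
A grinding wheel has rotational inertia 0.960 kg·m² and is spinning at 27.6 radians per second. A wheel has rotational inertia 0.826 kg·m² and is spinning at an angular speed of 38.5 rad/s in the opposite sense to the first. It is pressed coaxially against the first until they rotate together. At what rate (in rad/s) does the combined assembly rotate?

|ω_f| ≈ 2.97 rad/s

No external torque acts about the common axis, so total angular momentum is conserved.
Taking A's sense as positive: L = (0.9600)(27.6) − (0.8260)(38.5) = -5.305 kg·m²·rad/s.
Combined I = 0.9600 + 0.8260 = 1.786 kg·m².
ω_f = L / I = -5.305 / 1.786 = -2.970 rad/s.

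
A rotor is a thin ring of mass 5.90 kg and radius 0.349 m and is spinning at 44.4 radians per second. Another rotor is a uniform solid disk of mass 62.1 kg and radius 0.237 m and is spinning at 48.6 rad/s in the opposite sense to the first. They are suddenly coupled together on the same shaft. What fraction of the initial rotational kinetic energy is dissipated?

The coupling torques are internal; angular momentum about the shared axis is conserved.
Moments of inertia: I_A = (5.90)(0.349)² = 0.7186 kg·m²; I_B = ½(62.1)(0.237)² = 1.744 kg·m².
Taking A's sense as positive: L = (0.7186)(44.4) − (1.744)(48.6) = -52.85 kg·m²·rad/s.
Combined I = 0.7186 + 1.744 = 2.463 kg·m².
ω_f = L / I = -52.85 / 2.463 = -21.46 rad/s.
KE_i = ½ΣIω² = 2768 J; KE_f = ½(2.463)(21.46)² = 567.2 J.
Fraction dissipated = (KE_i − KE_f)/KE_i = 0.7951.

fraction ≈ 0.795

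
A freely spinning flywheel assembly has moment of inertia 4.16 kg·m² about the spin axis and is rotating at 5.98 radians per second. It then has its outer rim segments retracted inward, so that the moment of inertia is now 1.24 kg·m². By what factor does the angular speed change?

ω₂/ω₁ ≈ 3.35

With no external torque about the axis, L is conserved: I₁ω₁ = I₂ω₂.
ω₂/ω₁ = I₁/I₂ = 4.160 / 1.240 = 3.355.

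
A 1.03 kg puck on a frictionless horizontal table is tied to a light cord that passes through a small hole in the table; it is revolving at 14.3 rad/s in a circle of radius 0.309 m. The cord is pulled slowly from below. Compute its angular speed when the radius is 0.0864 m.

The constraining force is radial, so m r² ω about the center is conserved.
ω₂ = ω₁ (r₁/r₂)² = (14.3)(0.309/0.0864)² = 182.9 rad/s.

ω₂ ≈ 183 rad/s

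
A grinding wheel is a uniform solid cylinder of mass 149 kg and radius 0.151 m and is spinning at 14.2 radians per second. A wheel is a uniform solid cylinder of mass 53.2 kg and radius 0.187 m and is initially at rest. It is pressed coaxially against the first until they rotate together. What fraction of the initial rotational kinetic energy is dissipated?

fraction ≈ 0.354

No external torque acts about the common axis, so total angular momentum is conserved.
Moments of inertia: I_A = ½(149)(0.151)² = 1.699 kg·m²; I_B = ½(53.2)(0.187)² = 0.9302 kg·m².
Taking A's sense as positive: L = (1.699)(14.2) = 24.12 kg·m²·rad/s.
Combined I = 1.699 + 0.9302 = 2.629 kg·m².
ω_f = L / I = 24.12 / 2.629 = 9.176 rad/s.
KE_i = ½ΣIω² = 171.3 J; KE_f = ½(2.629)(9.176)² = 110.7 J.
Fraction dissipated = (KE_i − KE_f)/KE_i = 0.3538.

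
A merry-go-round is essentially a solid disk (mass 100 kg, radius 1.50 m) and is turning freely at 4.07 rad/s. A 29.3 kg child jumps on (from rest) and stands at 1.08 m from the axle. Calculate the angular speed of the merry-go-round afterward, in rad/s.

No external torque acts about the axle; L_before = L_after.
I_p = ½(100)(1.50)² = 112.5 kg·m².
Added inertia Σmr² = (29.3)(1.08)² = 34.18 kg·m²; I_f = 112.5 + 34.18 = 146.7 kg·m².
ω_f = I_p ω_i / I_f = (112.5)(4.07) / 146.7 = 3.122 rad/s.

ω_f ≈ 3.12 rad/s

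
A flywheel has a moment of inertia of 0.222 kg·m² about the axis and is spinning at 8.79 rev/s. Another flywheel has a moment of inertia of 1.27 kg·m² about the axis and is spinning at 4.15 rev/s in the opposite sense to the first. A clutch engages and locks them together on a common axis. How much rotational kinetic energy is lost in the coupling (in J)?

No external torque acts about the common axis, so total angular momentum is conserved.
Taking A's sense as positive: L = (0.2220)(8.79) − (1.270)(4.15) = -3.319 kg·m²·rev/s.
Combined I = 0.2220 + 1.270 = 1.492 kg·m².
ω_f = L / I = -3.319 / 1.492 = -2.225 rev/s.
KE_i = ½ΣIω² = 770.3 J; KE_f = ½(1.492)(13.98)² = 145.7 J.

ΔKE lost ≈ 625 J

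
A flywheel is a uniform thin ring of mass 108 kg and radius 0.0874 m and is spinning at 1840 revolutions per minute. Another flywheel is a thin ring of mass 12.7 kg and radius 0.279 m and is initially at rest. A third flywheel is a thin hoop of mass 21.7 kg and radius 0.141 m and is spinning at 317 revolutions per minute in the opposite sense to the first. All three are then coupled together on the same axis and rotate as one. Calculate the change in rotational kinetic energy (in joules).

ΔKE ≈ -10900 J

No external torque acts about the common axis, so total angular momentum is conserved.
Moments of inertia: I_A = (108)(0.0874)² = 0.8250 kg·m²; I_B = (12.7)(0.279)² = 0.9886 kg·m²; I_C = (21.7)(0.141)² = 0.4314 kg·m².
Taking A's sense as positive: L = (0.8250)(1840) − (0.4314)(317) = 1381 kg·m²·rpm.
Combined I = 0.8250 + 0.9886 + 0.4314 = 2.245 kg·m².
ω_f = L / I = 1381 / 2.245 = 615.2 rpm.
KE_i = ½ΣIω² = 15550 J; KE_f = ½(2.245)(64.43)² = 4659 J.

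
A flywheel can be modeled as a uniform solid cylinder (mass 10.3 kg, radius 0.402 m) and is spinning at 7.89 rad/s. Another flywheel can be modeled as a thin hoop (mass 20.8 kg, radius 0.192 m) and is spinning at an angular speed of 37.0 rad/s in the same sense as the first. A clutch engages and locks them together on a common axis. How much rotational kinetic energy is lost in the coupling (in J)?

ΔKE lost ≈ 169 J

The coupling torques are internal; angular momentum about the shared axis is conserved.
Moments of inertia: I_A = ½(10.3)(0.402)² = 0.8323 kg·m²; I_B = (20.8)(0.192)² = 0.7668 kg·m².
Taking A's sense as positive: L = (0.8323)(7.89) + (0.7668)(37.0) = 34.94 kg·m²·rad/s.
Combined I = 0.8323 + 0.7668 = 1.599 kg·m².
ω_f = L / I = 34.94 / 1.599 = 21.85 rad/s.
KE_i = ½ΣIω² = 550.8 J; KE_f = ½(1.599)(21.85)² = 381.7 J.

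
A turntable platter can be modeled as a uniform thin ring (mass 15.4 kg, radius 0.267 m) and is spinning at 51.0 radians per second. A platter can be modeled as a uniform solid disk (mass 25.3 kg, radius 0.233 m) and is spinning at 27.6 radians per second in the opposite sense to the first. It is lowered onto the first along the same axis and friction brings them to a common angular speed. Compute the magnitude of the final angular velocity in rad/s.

|ω_f| ≈ 20.8 rad/s

No external torque acts about the common axis, so total angular momentum is conserved.
Moments of inertia: I_A = (15.4)(0.267)² = 1.098 kg·m²; I_B = ½(25.3)(0.233)² = 0.6868 kg·m².
Taking A's sense as positive: L = (1.098)(51.0) − (0.6868)(27.6) = 37.04 kg·m²·rad/s.
Combined I = 1.098 + 0.6868 = 1.785 kg·m².
ω_f = L / I = 37.04 / 1.785 = 20.75 rad/s.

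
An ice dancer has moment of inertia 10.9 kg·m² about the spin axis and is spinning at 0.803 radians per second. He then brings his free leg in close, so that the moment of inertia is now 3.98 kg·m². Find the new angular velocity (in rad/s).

ω₂ ≈ 2.20 rad/s

Angular momentum about the spin axis is conserved since the torque about it is zero.
ω₂ = I₁ω₁ / I₂ = (10.90)(0.803 rad/s) / (3.980) = 2.199 rad/s.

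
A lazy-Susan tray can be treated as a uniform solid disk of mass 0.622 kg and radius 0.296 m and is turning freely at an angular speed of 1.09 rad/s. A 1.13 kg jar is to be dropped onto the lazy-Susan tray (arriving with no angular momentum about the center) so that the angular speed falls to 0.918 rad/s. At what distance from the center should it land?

No external torque acts about the center; L_before = L_after.
I_p = ½(0.622)(0.296)² = 0.02725 kg·m².
I_p ω_i = (I_p + m r²) ω_f ⇒ m r² = I_p(ω_i/ω_f − 1) = 0.02725(1.09/0.918 − 1) = 0.005105 kg·m².
r = √(0.005105/1.13) = 0.06722 m.

r ≈ 0.0672 m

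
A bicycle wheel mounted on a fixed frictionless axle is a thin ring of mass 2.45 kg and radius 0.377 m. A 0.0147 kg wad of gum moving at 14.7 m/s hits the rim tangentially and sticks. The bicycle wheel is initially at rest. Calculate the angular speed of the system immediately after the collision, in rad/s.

About the axle the impulsive forces during the collision are internal, so angular momentum about that axis is conserved.
I_p = (2.45)(0.377)² = 0.3482 kg·m². Taking the sense of the wad of gum's angular momentum as positive, L_{wad} = m v R = (0.0147)(14.7)(0.377) = 0.08147 kg·m²/s.
L_i = 0 + 0.08147 = 0.08147 kg·m²/s.
After sticking, I_f = I_p + m R² = 0.3482 + (0.0147)(0.377)² = 0.3503 kg·m².
ω_f = L_i / I_f = 0.08147 / 0.3503 = 0.2326 rad/s.

|ω_f| ≈ 0.233 rad/s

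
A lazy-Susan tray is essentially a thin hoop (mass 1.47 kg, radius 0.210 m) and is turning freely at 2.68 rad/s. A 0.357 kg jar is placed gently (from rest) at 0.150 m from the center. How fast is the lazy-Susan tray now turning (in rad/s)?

No external torque acts about the center; L_before = L_after.
I_p = (1.47)(0.210)² = 0.06483 kg·m².
Added inertia Σmr² = (0.357)(0.150)² = 0.008032 kg·m²; I_f = 0.06483 + 0.008032 = 0.07286 kg·m².
ω_f = I_p ω_i / I_f = (0.06483)(2.68) / 0.07286 = 2.385 rad/s.

ω_f ≈ 2.38 rad/s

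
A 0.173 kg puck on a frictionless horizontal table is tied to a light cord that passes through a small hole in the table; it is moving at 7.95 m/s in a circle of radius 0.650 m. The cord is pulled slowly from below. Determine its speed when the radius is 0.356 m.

v₂ ≈ 14.5 m/s

The only horizontal force on the mass is along the cord (radial), so it exerts no torque about the hole and angular momentum m v r is conserved.
v₂ = v₁ r₁ / r₂ = (7.95)(0.650) / (0.356) = 14.52 m/s.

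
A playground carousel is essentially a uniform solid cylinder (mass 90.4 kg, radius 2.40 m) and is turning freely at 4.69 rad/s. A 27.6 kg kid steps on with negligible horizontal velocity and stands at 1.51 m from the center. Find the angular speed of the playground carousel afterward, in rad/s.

ω_f ≈ 3.78 rad/s

No external torque acts about the center; L_before = L_after.
I_p = ½(90.4)(2.40)² = 260.4 kg·m².
Added inertia Σmr² = (27.6)(1.51)² = 62.93 kg·m²; I_f = 260.4 + 62.93 = 323.3 kg·m².
ω_f = I_p ω_i / I_f = (260.4)(4.69) / 323.3 = 3.777 rad/s.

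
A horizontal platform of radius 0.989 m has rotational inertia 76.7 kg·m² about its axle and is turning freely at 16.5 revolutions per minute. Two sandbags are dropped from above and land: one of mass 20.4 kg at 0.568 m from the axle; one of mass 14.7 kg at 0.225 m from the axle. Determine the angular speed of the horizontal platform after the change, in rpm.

No external torque acts about the axle; L_before = L_after.
Added inertia Σmr² = (20.4)(0.568)² + (14.7)(0.225)² = 7.326 kg·m²; I_f = 76.70 + 7.326 = 84.03 kg·m².
ω_f = I_p ω_i / I_f = (76.70)(16.5) / 84.03 = 15.06 rpm.

ω_f ≈ 15.1 rpm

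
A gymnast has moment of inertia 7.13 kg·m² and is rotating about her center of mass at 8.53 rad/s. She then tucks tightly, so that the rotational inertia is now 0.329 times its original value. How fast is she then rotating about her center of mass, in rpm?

With no external torque about the axis, L is conserved: I₁ω₁ = I₂ω₂.
I₂ = 0.329 × 7.13 = 2.346 kg·m².
ω₂ = I₁ω₁ / I₂ = (7.130)(8.53 rad/s) / (2.346) = 25.93 rad/s = 247.6 rpm.

ω₂ ≈ 248 rpm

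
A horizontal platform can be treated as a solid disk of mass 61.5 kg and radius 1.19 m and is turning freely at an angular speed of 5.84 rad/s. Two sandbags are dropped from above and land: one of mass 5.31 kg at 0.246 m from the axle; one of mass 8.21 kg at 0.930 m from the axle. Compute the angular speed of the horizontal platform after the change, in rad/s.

No external torque acts about the axle; L_before = L_after.
I_p = ½(61.5)(1.19)² = 43.55 kg·m².
Added inertia Σmr² = (5.31)(0.246)² + (8.21)(0.930)² = 7.422 kg·m²; I_f = 43.55 + 7.422 = 50.97 kg·m².
ω_f = I_p ω_i / I_f = (43.55)(5.84) / 50.97 = 4.990 rad/s.

ω_f ≈ 4.99 rad/s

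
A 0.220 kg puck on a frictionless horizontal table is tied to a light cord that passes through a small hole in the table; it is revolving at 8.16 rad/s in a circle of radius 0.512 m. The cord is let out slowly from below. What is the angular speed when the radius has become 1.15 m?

ω₂ ≈ 1.62 rad/s

The constraining force is radial, so m r² ω about the center is conserved.
ω₂ = ω₁ (r₁/r₂)² = (8.16)(0.512/1.15)² = 1.617 rad/s.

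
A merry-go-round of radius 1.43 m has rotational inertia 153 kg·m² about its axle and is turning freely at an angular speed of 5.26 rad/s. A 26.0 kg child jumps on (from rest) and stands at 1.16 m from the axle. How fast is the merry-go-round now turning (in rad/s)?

No external torque acts about the axle; L_before = L_after.
Added inertia Σmr² = (26.0)(1.16)² = 34.99 kg·m²; I_f = 153.0 + 34.99 = 188.0 kg·m².
ω_f = I_p ω_i / I_f = (153.0)(5.26) / 188.0 = 4.281 rad/s.

ω_f ≈ 4.28 rad/s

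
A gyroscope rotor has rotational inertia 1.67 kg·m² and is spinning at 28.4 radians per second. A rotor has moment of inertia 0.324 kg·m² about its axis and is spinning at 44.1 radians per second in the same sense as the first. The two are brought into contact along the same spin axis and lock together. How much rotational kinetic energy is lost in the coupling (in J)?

ΔKE lost ≈ 33.4 J

The coupling torques are internal; angular momentum about the shared axis is conserved.
Taking A's sense as positive: L = (1.670)(28.4) + (0.3240)(44.1) = 61.72 kg·m²·rad/s.
Combined I = 1.670 + 0.3240 = 1.994 kg·m².
ω_f = L / I = 61.72 / 1.994 = 30.95 rad/s.
KE_i = ½ΣIω² = 988.5 J; KE_f = ½(1.994)(30.95)² = 955.1 J.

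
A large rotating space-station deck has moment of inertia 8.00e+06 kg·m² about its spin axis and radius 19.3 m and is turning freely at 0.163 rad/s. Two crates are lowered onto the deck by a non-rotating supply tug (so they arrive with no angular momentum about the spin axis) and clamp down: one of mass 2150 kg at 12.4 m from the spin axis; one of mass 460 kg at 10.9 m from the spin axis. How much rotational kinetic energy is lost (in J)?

energy lost ≈ 4880 J

No external torque acts about the spin axis; L_before = L_after.
Added inertia Σmr² = (2150)(12.4)² + (460)(10.9)² = 3.852e+05 kg·m²; I_f = 8.000e+06 + 3.852e+05 = 8.385e+06 kg·m².
ω_f = I_p ω_i / I_f = (8.000e+06)(0.163) / 8.385e+06 = 0.1555 rad/s.
KE_i = ½(8.000e+06)(0.1630 rad/s)² = 1.063e+05 J; KE_f = ½(8.385e+06)(0.1555)² = 1.014e+05 J.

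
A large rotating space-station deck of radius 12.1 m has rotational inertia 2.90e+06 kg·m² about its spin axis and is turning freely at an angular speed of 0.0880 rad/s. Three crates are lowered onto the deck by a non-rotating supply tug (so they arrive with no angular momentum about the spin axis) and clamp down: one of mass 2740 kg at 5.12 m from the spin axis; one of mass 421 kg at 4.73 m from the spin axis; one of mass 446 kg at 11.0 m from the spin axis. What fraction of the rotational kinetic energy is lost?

fraction ≈ 0.0445

The added mass arrives with no angular momentum about the spin axis, and any external torque about the spin axis is negligible, so the system's angular momentum is conserved.
Added inertia Σmr² = (2740)(5.12)² + (421)(4.73)² + (446)(11.0)² = 1.352e+05 kg·m²; I_f = 2.900e+06 + 1.352e+05 = 3.035e+06 kg·m².
ω_f = I_p ω_i / I_f = (2.900e+06)(0.0880) / 3.035e+06 = 0.08408 rad/s.
KE_i = ½(2.900e+06)(0.08800 rad/s)² = 11230 J; KE_f = ½(3.035e+06)(0.08408)² = 10730 J.
Fraction lost = 0.04455.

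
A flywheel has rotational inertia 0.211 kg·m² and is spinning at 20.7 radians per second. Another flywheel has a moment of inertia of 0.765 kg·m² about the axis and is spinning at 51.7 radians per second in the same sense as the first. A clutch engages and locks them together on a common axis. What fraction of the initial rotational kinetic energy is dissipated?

The coupling torques are internal; angular momentum about the shared axis is conserved.
Taking A's sense as positive: L = (0.2110)(20.7) + (0.7650)(51.7) = 43.92 kg·m²·rad/s.
Combined I = 0.2110 + 0.7650 = 0.9760 kg·m².
ω_f = L / I = 43.92 / 0.9760 = 45.00 rad/s.
KE_i = ½ΣIω² = 1068 J; KE_f = ½(0.9760)(45.00)² = 988.1 J.
Fraction dissipated = (KE_i − KE_f)/KE_i = 0.07444.

fraction ≈ 0.0744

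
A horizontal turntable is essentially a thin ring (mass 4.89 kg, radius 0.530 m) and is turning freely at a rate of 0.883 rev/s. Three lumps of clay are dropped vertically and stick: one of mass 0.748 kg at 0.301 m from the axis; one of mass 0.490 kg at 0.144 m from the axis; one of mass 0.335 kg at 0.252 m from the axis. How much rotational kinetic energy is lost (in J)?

energy lost ≈ 1.42 J

The added mass arrives with no angular momentum about the axis, and any external torque about the axis is negligible, so the system's angular momentum is conserved.
I_p = (4.89)(0.530)² = 1.374 kg·m².
Added inertia Σmr² = (0.748)(0.301)² + (0.490)(0.144)² + (0.335)(0.252)² = 0.09920 kg·m²; I_f = 1.374 + 0.09920 = 1.473 kg·m².
ω_f = I_p ω_i / I_f = (1.374)(0.883) / 1.473 = 0.8235 rev/s.
KE_i = ½(1.374)(5.548 rad/s)² = 21.14 J; KE_f = ½(1.473)(5.174)² = 19.72 J.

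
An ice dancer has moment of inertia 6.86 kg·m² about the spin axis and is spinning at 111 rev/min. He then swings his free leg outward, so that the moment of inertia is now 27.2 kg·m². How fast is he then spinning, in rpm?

No external torque acts about the spin axis, so angular momentum is conserved.
ω₂ = I₁ω₁ / I₂ = (6.860)(111 rpm) / (27.20) = 27.99 rpm.

ω₂ ≈ 28.0 rpm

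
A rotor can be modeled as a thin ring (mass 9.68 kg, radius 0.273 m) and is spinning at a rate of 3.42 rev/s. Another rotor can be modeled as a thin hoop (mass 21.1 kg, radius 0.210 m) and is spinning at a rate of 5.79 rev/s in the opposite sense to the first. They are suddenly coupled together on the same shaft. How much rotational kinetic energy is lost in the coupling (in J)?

No external torque acts about the common axis, so total angular momentum is conserved.
Moments of inertia: I_A = (9.68)(0.273)² = 0.7214 kg·m²; I_B = (21.1)(0.210)² = 0.9305 kg·m².
Taking A's sense as positive: L = (0.7214)(3.42) − (0.9305)(5.79) = -2.920 kg·m²·rev/s.
Combined I = 0.7214 + 0.9305 = 1.652 kg·m².
ω_f = L / I = -2.920 / 1.652 = -1.768 rev/s.
KE_i = ½ΣIω² = 782.3 J; KE_f = ½(1.652)(11.11)² = 101.9 J.

ΔKE lost ≈ 680 J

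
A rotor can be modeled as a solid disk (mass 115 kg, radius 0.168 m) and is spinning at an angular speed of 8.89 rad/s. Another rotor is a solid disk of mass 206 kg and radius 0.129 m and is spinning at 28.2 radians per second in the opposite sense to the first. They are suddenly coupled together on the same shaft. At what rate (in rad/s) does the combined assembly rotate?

|ω_f| ≈ 10.2 rad/s

No external torque acts about the common axis, so total angular momentum is conserved.
Moments of inertia: I_A = ½(115)(0.168)² = 1.623 kg·m²; I_B = ½(206)(0.129)² = 1.714 kg·m².
Taking A's sense as positive: L = (1.623)(8.89) − (1.714)(28.2) = -33.91 kg·m²·rad/s.
Combined I = 1.623 + 1.714 = 3.337 kg·m².
ω_f = L / I = -33.91 / 3.337 = -10.16 rad/s.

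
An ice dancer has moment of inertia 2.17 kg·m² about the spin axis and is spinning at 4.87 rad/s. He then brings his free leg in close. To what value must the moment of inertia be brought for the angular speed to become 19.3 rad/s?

With no external torque about the axis, L is conserved: I₁ω₁ = I₂ω₂.
I₂ = I₁ω₁ / ω₂ = (2.17)(4.87) / (19.3) = 0.5476 kg·m².

I₂ ≈ 0.548 kg·m²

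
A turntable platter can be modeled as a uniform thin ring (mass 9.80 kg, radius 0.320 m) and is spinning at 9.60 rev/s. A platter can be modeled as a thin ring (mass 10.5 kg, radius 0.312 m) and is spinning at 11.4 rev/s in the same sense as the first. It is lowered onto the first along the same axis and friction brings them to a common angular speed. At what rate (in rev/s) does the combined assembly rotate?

The coupling torques are internal; angular momentum about the shared axis is conserved.
Moments of inertia: I_A = (9.80)(0.320)² = 1.004 kg·m²; I_B = (10.5)(0.312)² = 1.022 kg·m².
Taking A's sense as positive: L = (1.004)(9.60) + (1.022)(11.4) = 21.29 kg·m²·rev/s.
Combined I = 1.004 + 1.022 = 2.026 kg·m².
ω_f = L / I = 21.29 / 2.026 = 10.51 rev/s.

|ω_f| ≈ 10.5 rev/s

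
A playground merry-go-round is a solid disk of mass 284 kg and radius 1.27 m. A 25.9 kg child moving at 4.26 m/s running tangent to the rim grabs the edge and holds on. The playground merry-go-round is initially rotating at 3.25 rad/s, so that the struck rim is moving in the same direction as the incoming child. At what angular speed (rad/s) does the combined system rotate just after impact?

The axle reaction passes through the axle and exerts no torque about it; angular momentum about the axle is conserved through the impact.
I_p = ½(284)(1.27)² = 229.0 kg·m². Taking the sense of the child's angular momentum as positive, L_{child} = m v R = (25.9)(4.26)(1.27) = 140.1 kg·m²/s.
L_i = +I_p ω_p + m v R = +(229.0)(3.25) + 140.1 = 884.5 kg·m²/s.
After sticking, I_f = I_p + m R² = 229.0 + (25.9)(1.27)² = 270.8 kg·m².
ω_f = L_i / I_f = 884.5 / 270.8 = 3.266 rad/s.

|ω_f| ≈ 3.27 rad/s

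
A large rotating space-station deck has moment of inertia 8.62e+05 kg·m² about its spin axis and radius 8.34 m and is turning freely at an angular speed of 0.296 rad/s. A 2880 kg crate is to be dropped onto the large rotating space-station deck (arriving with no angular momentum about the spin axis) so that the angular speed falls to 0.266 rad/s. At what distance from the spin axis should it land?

r ≈ 5.81 m

The added mass arrives with no angular momentum about the spin axis, and any external torque about the spin axis is negligible, so the system's angular momentum is conserved.
I_p ω_i = (I_p + m r²) ω_f ⇒ m r² = I_p(ω_i/ω_f − 1) = 8.620e+05(0.296/0.266 − 1) = 97220 kg·m².
r = √(97220/2880) = 5.810 m.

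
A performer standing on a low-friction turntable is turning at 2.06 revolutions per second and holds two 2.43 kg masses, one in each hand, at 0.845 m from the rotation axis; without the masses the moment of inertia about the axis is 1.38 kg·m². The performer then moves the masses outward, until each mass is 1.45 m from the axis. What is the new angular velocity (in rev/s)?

With no external torque about the axis, L is conserved: I₁ω₁ = I₂ω₂.
I₁ = 1.38 + 2(2.43)(0.845)² = 4.850 kg·m²; I₂ = 1.38 + 2(2.43)(1.45)² = 11.60 kg·m².
ω₂ = I₁ω₁ / I₂ = (4.850)(2.06 rev/s) / (11.60) = 0.8615 rev/s.

ω₂ ≈ 0.861 rev/s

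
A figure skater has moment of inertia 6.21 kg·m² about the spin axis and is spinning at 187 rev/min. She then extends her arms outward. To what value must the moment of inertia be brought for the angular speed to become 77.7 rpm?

I₂ ≈ 14.9 kg·m²

No external torque acts about the spin axis, so angular momentum is conserved.
I₂ = I₁ω₁ / ω₂ = (6.21)(187) / (77.7) = 14.95 kg·m².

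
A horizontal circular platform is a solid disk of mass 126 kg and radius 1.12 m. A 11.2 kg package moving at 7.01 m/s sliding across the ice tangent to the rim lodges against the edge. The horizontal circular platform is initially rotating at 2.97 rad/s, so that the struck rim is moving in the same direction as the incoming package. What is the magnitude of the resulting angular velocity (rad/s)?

About the central axle the impulsive forces during the collision are internal, so angular momentum about that axis is conserved.
I_p = ½(126)(1.12)² = 79.03 kg·m². Taking the sense of the package's angular momentum as positive, L_{package} = m v R = (11.2)(7.01)(1.12) = 87.93 kg·m²/s.
L_i = +I_p ω_p + m v R = +(79.03)(2.97) + 87.93 = 322.6 kg·m²/s.
After sticking, I_f = I_p + m R² = 79.03 + (11.2)(1.12)² = 93.08 kg·m².
ω_f = L_i / I_f = 322.6 / 93.08 = 3.466 rad/s.

|ω_f| ≈ 3.47 rad/s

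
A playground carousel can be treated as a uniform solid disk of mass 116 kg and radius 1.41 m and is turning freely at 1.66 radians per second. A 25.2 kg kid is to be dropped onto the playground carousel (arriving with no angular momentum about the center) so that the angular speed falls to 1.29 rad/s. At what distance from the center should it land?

The added mass arrives with no angular momentum about the center, and any external torque about the center is negligible, so the system's angular momentum is conserved.
I_p = ½(116)(1.41)² = 115.3 kg·m².
I_p ω_i = (I_p + m r²) ω_f ⇒ m r² = I_p(ω_i/ω_f − 1) = 115.3(1.66/1.29 − 1) = 33.07 kg·m².
r = √(33.07/25.2) = 1.146 m.

r ≈ 1.15 m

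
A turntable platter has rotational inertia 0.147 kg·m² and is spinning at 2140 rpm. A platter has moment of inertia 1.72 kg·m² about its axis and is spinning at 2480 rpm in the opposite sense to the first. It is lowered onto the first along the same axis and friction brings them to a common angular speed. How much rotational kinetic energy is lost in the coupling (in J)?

The coupling torques are internal; angular momentum about the shared axis is conserved.
Taking A's sense as positive: L = (0.1470)(2140) − (1.720)(2480) = -3951 kg·m²·rpm.
Combined I = 0.1470 + 1.720 = 1.867 kg·m².
ω_f = L / I = -3951 / 1.867 = -2116 rpm.
KE_i = ½ΣIω² = 61700 J; KE_f = ½(1.867)(221.6)² = 45850 J.

ΔKE lost ≈ 15800 J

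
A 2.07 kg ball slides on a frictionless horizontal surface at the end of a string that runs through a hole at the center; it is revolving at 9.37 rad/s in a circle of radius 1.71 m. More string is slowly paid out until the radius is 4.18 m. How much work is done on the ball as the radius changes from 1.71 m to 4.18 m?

No torque about the axis ⇒ m r₁² ω₁ = m r₂² ω₂.
ω₂ = ω₁ (r₁/r₂)² = (9.37)(1.71/4.18)² = 1.568 rad/s.
W = ΔKE = ½m(v₂² − v₁²) = -221.2 J.

W ≈ -221 J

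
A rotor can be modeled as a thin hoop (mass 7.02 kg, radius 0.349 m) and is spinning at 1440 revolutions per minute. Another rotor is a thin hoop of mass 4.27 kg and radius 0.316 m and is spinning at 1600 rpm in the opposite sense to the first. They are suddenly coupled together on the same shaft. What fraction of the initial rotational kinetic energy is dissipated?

fraction ≈ 0.918

No external torque acts about the common axis, so total angular momentum is conserved.
Moments of inertia: I_A = (7.02)(0.349)² = 0.8550 kg·m²; I_B = (4.27)(0.316)² = 0.4264 kg·m².
Taking A's sense as positive: L = (0.8550)(1440) − (0.4264)(1600) = 549.0 kg·m²·rpm.
Combined I = 0.8550 + 0.4264 = 1.281 kg·m².
ω_f = L / I = 549.0 / 1.281 = 428.5 rpm.
KE_i = ½ΣIω² = 15710 J; KE_f = ½(1.281)(44.87)² = 1290 J.
Fraction dissipated = (KE_i − KE_f)/KE_i = 0.9179.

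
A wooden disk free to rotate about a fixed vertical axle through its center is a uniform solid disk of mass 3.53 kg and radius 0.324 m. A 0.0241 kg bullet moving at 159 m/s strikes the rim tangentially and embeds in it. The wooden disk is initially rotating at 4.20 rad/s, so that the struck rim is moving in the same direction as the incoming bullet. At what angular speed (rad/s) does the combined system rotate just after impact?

The axle reaction passes through the axle and exerts no torque about it; angular momentum about the axle is conserved through the impact.
I_p = ½(3.53)(0.324)² = 0.1853 kg·m². Taking the sense of the bullet's angular momentum as positive, L_{bullet} = m v R = (0.0241)(159)(0.324) = 1.242 kg·m²/s.
L_i = +I_p ω_p + m v R = +(0.1853)(4.20) + 1.242 = 2.020 kg·m²/s.
After sticking, I_f = I_p + m R² = 0.1853 + (0.0241)(0.324)² = 0.1878 kg·m².
ω_f = L_i / I_f = 2.020 / 0.1878 = 10.75 rad/s.

|ω_f| ≈ 10.8 rad/s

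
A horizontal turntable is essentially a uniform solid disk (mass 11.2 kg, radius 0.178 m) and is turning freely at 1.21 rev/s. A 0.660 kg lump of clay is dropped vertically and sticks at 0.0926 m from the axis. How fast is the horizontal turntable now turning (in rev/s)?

The added mass arrives with no angular momentum about the axis, and any external torque about the axis is negligible, so the system's angular momentum is conserved.
I_p = ½(11.2)(0.178)² = 0.1774 kg·m².
Added inertia Σmr² = (0.660)(0.0926)² = 0.005659 kg·m²; I_f = 0.1774 + 0.005659 = 0.1831 kg·m².
ω_f = I_p ω_i / I_f = (0.1774)(1.21) / 0.1831 = 1.173 rev/s.

ω_f ≈ 1.17 rev/s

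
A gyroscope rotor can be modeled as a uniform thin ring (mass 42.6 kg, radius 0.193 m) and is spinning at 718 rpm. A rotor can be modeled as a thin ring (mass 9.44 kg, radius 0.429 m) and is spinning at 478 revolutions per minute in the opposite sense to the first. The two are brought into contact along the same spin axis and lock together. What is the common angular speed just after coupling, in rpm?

|ω_f| ≈ 92.9 rpm

No external torque acts about the common axis, so total angular momentum is conserved.
Moments of inertia: I_A = (42.6)(0.193)² = 1.587 kg·m²; I_B = (9.44)(0.429)² = 1.737 kg·m².
Taking A's sense as positive: L = (1.587)(718) − (1.737)(478) = 308.9 kg·m²·rpm.
Combined I = 1.587 + 1.737 = 3.324 kg·m².
ω_f = L / I = 308.9 / 3.324 = 92.92 rpm.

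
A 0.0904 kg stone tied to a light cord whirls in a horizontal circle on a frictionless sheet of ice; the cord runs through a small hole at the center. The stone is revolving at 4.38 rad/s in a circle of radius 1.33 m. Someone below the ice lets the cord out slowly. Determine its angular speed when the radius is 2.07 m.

ω₂ ≈ 1.81 rad/s

No torque about the axis ⇒ m r₁² ω₁ = m r₂² ω₂.
ω₂ = ω₁ (r₁/r₂)² = (4.38)(1.33/2.07)² = 1.808 rad/s.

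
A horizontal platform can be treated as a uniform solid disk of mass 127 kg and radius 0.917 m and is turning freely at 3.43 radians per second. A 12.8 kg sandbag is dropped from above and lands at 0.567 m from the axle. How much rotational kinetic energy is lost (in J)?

energy lost ≈ 22.5 J

No external torque acts about the axle; L_before = L_after.
I_p = ½(127)(0.917)² = 53.40 kg·m².
Added inertia Σmr² = (12.8)(0.567)² = 4.115 kg·m²; I_f = 53.40 + 4.115 = 57.51 kg·m².
ω_f = I_p ω_i / I_f = (53.40)(3.43) / 57.51 = 3.185 rad/s.
KE_i = ½(53.40)(3.430 rad/s)² = 314.1 J; KE_f = ½(57.51)(3.185)² = 291.6 J.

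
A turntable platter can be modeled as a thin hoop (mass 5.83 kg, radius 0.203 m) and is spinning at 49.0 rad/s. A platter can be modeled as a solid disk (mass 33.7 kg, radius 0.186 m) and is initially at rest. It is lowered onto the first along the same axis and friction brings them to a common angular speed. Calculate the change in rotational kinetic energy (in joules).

No external torque acts about the common axis, so total angular momentum is conserved.
Moments of inertia: I_A = (5.83)(0.203)² = 0.2402 kg·m²; I_B = ½(33.7)(0.186)² = 0.5829 kg·m².
Taking A's sense as positive: L = (0.2402)(49.0) = 11.77 kg·m²·rad/s.
Combined I = 0.2402 + 0.5829 = 0.8232 kg·m².
ω_f = L / I = 11.77 / 0.8232 = 14.30 rad/s.
KE_i = ½ΣIω² = 288.4 J; KE_f = ½(0.8232)(14.30)² = 84.17 J.

ΔKE ≈ -204 J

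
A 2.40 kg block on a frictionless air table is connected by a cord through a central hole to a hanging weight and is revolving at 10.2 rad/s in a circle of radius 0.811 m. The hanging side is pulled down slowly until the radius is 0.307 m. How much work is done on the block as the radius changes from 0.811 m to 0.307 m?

W ≈ 491 J

No torque about the axis ⇒ m r₁² ω₁ = m r₂² ω₂.
ω₂ = ω₁ (r₁/r₂)² = (10.2)(0.811/0.307)² = 71.18 rad/s.
W = ΔKE = ½m(v₂² − v₁²) = 490.9 J.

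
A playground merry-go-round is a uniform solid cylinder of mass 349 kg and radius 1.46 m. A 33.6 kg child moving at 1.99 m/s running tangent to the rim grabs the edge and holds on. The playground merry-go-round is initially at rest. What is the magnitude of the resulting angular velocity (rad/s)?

About the axle the impulsive forces during the collision are internal, so angular momentum about that axis is conserved.
I_p = ½(349)(1.46)² = 372.0 kg·m². Taking the sense of the child's angular momentum as positive, L_{child} = m v R = (33.6)(1.99)(1.46) = 97.62 kg·m²/s.
L_i = 0 + 97.62 = 97.62 kg·m²/s.
After sticking, I_f = I_p + m R² = 372.0 + (33.6)(1.46)² = 443.6 kg·m².
ω_f = L_i / I_f = 97.62 / 443.6 = 0.2201 rad/s.

|ω_f| ≈ 0.220 rad/s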